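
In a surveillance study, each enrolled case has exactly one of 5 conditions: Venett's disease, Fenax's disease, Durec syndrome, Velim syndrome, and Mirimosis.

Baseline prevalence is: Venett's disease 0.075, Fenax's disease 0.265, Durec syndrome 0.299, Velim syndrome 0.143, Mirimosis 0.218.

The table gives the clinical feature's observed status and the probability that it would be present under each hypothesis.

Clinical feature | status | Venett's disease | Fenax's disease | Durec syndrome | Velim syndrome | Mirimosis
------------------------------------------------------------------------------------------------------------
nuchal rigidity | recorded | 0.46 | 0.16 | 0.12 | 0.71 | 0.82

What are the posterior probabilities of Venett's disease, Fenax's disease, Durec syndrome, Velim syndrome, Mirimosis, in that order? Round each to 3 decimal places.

By Bayes' rule, the unnormalized weight for each hypothesis is prior × likelihood:
  Venett's disease: 0.075 × 0.46 = 0.0345
  Fenax's disease: 0.265 × 0.16 = 0.0424
  Durec syndrome: 0.299 × 0.12 = 0.03588
  Velim syndrome: 0.143 × 0.71 = 0.10153
  Mirimosis: 0.218 × 0.82 = 0.17876
Marginal likelihood of the evidence = 0.39307.
P(Venett's disease | evidence) = 0.0345 / 0.39307 ≈ 0.088
P(Fenax's disease | evidence) = 0.0424 / 0.39307 ≈ 0.108
P(Durec syndrome | evidence) = 0.03588 / 0.39307 ≈ 0.091
P(Velim syndrome | evidence) = 0.10153 / 0.39307 ≈ 0.258
P(Mirimosis | evidence) = 0.17876 / 0.39307 ≈ 0.455

0.088, 0.108, 0.091, 0.258, 0.455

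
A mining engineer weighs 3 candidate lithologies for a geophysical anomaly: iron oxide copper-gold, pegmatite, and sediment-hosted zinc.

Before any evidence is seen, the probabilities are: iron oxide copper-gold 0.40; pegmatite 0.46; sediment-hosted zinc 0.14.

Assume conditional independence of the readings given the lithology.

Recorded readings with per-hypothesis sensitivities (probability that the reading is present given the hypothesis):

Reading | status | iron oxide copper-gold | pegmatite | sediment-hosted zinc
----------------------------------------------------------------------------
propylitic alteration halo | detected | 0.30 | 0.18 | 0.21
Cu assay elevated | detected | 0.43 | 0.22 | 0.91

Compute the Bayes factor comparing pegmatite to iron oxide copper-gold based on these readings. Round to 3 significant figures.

0.307

The Bayes factor is the ratio of the joint likelihoods of the reading pattern under the two hypotheses.
  pegmatite: 0.18 × 0.22 = 0.0396
  iron oxide copper-gold: 0.30 × 0.43 = 0.129
Bayes factor = 0.0396 / 0.129 ≈ 0.307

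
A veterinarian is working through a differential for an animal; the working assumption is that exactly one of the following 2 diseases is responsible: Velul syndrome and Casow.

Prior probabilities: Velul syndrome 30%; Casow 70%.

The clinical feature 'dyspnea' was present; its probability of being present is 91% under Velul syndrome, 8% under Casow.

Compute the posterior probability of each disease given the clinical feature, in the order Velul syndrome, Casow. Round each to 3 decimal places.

By Bayes' rule, the unnormalized weight for each hypothesis is prior × likelihood:
  Velul syndrome: 0.30 × 0.91 = 0.273
  Casow: 0.70 × 0.08 = 0.056
The unnormalized weights sum to 0.329.
P(Velul syndrome | evidence) = 0.273 / 0.329 ≈ 0.830
P(Casow | evidence) = 0.056 / 0.329 ≈ 0.170

0.830, 0.170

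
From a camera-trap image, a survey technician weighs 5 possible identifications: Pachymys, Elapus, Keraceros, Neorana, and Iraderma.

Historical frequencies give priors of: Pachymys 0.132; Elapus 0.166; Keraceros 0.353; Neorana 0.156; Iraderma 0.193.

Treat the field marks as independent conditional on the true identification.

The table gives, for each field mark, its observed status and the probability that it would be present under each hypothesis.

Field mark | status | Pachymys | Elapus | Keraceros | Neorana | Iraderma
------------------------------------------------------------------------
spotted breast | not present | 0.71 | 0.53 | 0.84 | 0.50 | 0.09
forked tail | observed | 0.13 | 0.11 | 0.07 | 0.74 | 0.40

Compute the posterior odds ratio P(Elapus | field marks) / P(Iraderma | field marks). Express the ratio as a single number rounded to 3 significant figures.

0.122

Posterior odds equal prior odds times the likelihood ratio; only the two competing hypotheses matter (using 1 − P(present | H) for each absent field mark).
  Elapus: 0.166 × (1 − 0.53) × 0.11 = 0.0085822
  Iraderma: 0.193 × (1 − 0.09) × 0.40 = 0.070252
Odds(Elapus : Iraderma) = 0.0085822 / 0.070252 ≈ 0.122.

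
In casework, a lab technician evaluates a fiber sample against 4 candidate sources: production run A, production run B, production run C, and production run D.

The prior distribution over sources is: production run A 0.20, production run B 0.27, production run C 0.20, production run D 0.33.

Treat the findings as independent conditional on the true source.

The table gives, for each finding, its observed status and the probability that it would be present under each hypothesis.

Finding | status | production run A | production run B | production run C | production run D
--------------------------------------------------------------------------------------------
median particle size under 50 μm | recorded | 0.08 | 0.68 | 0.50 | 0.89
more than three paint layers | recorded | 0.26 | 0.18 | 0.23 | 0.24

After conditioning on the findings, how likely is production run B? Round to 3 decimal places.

0.253

For each hypothesis, the unnormalized posterior weight is prior × product of the finding likelihoods:
  production run A: 0.20 × 0.08 × 0.26 = 0.00416
  production run B: 0.27 × 0.68 × 0.18 = 0.033048
  production run C: 0.20 × 0.50 × 0.23 = 0.023
  production run D: 0.33 × 0.89 × 0.24 = 0.070488
Marginal likelihood of the evidence = 0.1307.
P(production run B | evidence) = 0.033048 / 0.1307 ≈ 0.253.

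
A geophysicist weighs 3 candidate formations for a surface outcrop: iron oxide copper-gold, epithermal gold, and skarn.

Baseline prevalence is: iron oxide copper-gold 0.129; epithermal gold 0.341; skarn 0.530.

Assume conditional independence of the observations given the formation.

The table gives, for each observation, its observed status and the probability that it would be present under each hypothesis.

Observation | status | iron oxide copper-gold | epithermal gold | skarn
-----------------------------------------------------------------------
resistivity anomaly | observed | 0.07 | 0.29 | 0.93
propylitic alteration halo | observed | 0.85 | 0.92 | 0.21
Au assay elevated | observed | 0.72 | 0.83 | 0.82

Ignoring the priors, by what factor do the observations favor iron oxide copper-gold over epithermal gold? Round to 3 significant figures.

0.193

Take the product of per-observation likelihoods under each hypothesis, then divide.
  iron oxide copper-gold: 0.07 × 0.85 × 0.72 = 0.04284
  epithermal gold: 0.29 × 0.92 × 0.83 = 0.22144
Bayes factor = 0.04284 / 0.22144 ≈ 0.193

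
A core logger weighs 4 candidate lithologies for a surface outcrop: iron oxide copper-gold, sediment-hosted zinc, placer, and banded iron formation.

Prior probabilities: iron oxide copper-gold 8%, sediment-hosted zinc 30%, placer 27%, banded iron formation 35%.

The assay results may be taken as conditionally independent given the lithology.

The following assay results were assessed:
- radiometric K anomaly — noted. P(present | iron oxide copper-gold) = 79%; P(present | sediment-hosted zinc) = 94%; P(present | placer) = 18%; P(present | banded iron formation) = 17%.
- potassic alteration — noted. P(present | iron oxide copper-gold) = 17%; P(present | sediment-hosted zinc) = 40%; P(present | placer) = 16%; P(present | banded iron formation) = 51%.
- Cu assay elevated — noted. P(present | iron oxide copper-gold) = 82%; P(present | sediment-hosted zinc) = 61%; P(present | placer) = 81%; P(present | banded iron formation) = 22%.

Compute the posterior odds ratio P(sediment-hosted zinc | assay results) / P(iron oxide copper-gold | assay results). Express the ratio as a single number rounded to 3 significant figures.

The normalizing constant cancels in an odds ratio, so compute prior × likelihood for the two hypotheses only:
  sediment-hosted zinc: 0.30 × 0.94 × 0.40 × 0.61 = 0.068808
  iron oxide copper-gold: 0.08 × 0.79 × 0.17 × 0.82 = 0.0088101
Odds(sediment-hosted zinc : iron oxide copper-gold) = 0.068808 / 0.0088101 ≈ 7.81.

7.81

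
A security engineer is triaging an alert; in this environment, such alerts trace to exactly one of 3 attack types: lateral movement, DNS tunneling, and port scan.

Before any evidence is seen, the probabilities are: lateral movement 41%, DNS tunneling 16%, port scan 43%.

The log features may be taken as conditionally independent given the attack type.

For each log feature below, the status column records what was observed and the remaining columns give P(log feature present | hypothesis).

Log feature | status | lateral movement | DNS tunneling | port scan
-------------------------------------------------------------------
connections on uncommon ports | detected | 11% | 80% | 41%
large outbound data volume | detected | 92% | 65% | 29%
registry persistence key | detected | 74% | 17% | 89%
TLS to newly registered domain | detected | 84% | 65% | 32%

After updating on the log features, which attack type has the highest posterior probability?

lateral movement

Multiply each prior by the joint likelihood of the log feature pattern:
  lateral movement: 0.41 × 0.11 × 0.92 × 0.74 × 0.84 = 0.025791
  DNS tunneling: 0.16 × 0.80 × 0.65 × 0.17 × 0.65 = 0.0091936
  port scan: 0.43 × 0.41 × 0.29 × 0.89 × 0.32 = 0.014561
Normalizing constant Z = 0.025791 + 0.0091936 + 0.014561 = 0.049546.
P(lateral movement | evidence) ≈ 0.025791 / 0.049546 ≈ 0.521
P(DNS tunneling | evidence) ≈ 0.0091936 / 0.049546 ≈ 0.186
P(port scan | evidence) ≈ 0.014561 / 0.049546 ≈ 0.294
The largest is 0.521, so lateral movement is most probable.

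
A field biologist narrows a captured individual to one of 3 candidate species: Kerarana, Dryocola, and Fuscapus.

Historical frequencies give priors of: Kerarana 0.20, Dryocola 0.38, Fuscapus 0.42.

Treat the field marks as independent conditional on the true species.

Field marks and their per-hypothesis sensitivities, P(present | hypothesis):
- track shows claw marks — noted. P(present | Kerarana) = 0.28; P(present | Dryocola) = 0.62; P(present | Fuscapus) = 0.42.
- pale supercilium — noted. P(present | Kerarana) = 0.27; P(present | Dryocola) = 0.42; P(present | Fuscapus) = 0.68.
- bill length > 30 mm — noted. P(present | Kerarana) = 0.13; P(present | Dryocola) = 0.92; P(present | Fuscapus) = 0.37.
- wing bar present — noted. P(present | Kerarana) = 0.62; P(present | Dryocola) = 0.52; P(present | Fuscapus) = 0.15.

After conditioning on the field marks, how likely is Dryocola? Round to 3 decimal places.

0.857

Multiply each prior by the joint likelihood of the field mark pattern:
  Kerarana: 0.20 × 0.28 × 0.27 × 0.13 × 0.62 = 0.0012187
  Dryocola: 0.38 × 0.62 × 0.42 × 0.92 × 0.52 = 0.047339
  Fuscapus: 0.42 × 0.42 × 0.68 × 0.37 × 0.15 = 0.0066573
Normalizing constant Z = 0.0012187 + 0.047339 + 0.0066573 = 0.055215.
P(Dryocola | evidence) = 0.047339 / 0.055215 ≈ 0.857.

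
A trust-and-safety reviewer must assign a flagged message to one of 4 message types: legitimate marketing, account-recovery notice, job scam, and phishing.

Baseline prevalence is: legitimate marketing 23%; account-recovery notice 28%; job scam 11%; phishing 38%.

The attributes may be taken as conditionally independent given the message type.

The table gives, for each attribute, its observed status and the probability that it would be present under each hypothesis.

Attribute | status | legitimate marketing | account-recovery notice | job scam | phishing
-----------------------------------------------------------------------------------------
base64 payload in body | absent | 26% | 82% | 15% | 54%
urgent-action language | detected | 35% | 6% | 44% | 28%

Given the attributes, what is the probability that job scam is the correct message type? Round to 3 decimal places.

For each hypothesis, the unnormalized posterior weight is prior × product of the attribute likelihoods (using 1 − P(present | H) for each absent attribute):
  legitimate marketing: 0.23 × (1 − 0.26) × 0.35 = 0.05957
  account-recovery notice: 0.28 × (1 − 0.82) × 0.06 = 0.003024
  job scam: 0.11 × (1 − 0.15) × 0.44 = 0.04114
  phishing: 0.38 × (1 − 0.54) × 0.28 = 0.048944
Normalizing constant Z = 0.05957 + 0.003024 + 0.04114 + 0.048944 = 0.15268.
P(job scam | evidence) = 0.04114 / 0.15268 ≈ 0.269.

0.269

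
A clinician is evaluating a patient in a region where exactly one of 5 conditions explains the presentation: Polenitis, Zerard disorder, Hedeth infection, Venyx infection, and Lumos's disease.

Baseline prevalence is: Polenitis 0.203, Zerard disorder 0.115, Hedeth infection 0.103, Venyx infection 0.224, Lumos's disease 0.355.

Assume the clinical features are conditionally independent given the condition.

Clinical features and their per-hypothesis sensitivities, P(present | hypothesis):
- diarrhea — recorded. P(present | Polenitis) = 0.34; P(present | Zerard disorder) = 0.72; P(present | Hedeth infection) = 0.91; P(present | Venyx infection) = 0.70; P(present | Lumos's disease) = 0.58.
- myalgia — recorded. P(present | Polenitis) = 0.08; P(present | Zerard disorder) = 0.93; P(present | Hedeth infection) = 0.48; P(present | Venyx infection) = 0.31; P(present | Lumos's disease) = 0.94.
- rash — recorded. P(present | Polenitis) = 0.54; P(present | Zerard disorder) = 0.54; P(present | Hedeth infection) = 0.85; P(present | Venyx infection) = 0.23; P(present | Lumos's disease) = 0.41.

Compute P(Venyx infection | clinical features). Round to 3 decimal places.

0.064

For each hypothesis, the unnormalized posterior weight is prior × product of the clinical feature likelihoods:
  Polenitis: 0.203 × 0.34 × 0.08 × 0.54 = 0.0029817
  Zerard disorder: 0.115 × 0.72 × 0.93 × 0.54 = 0.041582
  Hedeth infection: 0.103 × 0.91 × 0.48 × 0.85 = 0.038242
  Venyx infection: 0.224 × 0.70 × 0.31 × 0.23 = 0.01118
  Lumos's disease: 0.355 × 0.58 × 0.94 × 0.41 = 0.079354
The unnormalized weights sum to 0.17334.
P(Venyx infection | evidence) = 0.01118 / 0.17334 ≈ 0.064.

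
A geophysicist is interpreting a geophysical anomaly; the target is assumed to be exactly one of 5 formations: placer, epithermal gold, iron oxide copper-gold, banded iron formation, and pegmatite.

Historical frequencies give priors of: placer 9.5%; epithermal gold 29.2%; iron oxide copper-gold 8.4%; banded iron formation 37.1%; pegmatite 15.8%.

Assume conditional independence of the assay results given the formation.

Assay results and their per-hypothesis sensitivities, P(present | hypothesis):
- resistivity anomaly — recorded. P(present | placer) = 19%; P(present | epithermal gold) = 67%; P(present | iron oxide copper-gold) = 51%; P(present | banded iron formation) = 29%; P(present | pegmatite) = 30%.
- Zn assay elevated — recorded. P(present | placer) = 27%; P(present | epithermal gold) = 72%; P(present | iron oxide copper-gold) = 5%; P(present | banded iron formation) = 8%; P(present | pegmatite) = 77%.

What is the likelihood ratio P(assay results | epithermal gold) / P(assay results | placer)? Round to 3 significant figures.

9.40

Take the product of per-assay result likelihoods under each hypothesis, then divide.
  epithermal gold: 0.67 × 0.72 = 0.4824
  placer: 0.19 × 0.27 = 0.0513
Bayes factor = 0.4824 / 0.0513 ≈ 9.40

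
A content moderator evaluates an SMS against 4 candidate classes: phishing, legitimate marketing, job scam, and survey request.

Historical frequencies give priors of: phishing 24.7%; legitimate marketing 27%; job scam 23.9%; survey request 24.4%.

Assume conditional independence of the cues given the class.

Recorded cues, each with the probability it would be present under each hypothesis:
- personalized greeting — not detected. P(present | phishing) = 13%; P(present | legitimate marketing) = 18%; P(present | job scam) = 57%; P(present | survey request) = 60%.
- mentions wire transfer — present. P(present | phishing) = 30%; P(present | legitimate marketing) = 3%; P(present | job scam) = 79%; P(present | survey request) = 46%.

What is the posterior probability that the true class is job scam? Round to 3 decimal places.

0.412

By Bayes' rule with conditional independence, the unnormalized weight for each hypothesis is prior × ∏ likelihoods (using 1 − P(present | H) for each absent cue):
  phishing: 0.247 × (1 − 0.13) × 0.30 = 0.064467
  legitimate marketing: 0.270 × (1 − 0.18) × 0.03 = 0.006642
  job scam: 0.239 × (1 − 0.57) × 0.79 = 0.081188
  survey request: 0.244 × (1 − 0.60) × 0.46 = 0.044896
Normalizing constant Z = 0.064467 + 0.006642 + 0.081188 + 0.044896 = 0.19719.
P(job scam | evidence) = 0.081188 / 0.19719 ≈ 0.412.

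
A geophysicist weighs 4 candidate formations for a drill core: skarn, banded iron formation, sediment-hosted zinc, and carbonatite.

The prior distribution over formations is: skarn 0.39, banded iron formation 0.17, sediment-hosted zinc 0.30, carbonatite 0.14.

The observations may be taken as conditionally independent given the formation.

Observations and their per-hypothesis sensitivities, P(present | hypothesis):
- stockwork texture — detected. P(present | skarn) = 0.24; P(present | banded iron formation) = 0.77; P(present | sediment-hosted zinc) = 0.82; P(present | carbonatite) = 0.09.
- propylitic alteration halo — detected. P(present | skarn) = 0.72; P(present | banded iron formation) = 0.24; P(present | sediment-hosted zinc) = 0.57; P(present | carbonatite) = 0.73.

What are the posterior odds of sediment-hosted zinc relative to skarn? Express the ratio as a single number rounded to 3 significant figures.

2.08

Unnormalized posterior weight (prior times the observation likelihoods) for each of the two hypotheses:
  sediment-hosted zinc: 0.30 × 0.82 × 0.57 = 0.14022
  skarn: 0.39 × 0.24 × 0.72 = 0.067392
Posterior odds = 0.14022 / 0.067392 ≈ 2.08.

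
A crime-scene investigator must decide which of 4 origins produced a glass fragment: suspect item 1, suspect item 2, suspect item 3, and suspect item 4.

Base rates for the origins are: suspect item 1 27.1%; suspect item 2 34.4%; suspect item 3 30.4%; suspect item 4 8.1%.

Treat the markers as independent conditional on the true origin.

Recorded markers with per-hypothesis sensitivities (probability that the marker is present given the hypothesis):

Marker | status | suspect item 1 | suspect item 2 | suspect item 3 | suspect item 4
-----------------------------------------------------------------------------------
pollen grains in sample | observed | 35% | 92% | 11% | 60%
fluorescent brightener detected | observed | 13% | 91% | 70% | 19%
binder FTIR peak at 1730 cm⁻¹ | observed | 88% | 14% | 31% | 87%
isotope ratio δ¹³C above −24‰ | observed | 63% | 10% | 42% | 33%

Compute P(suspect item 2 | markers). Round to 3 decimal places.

0.243

For each hypothesis, the unnormalized posterior weight is prior × product of the marker likelihoods:
  suspect item 1: 0.271 × 0.35 × 0.13 × 0.88 × 0.63 = 0.006836
  suspect item 2: 0.344 × 0.92 × 0.91 × 0.14 × 0.10 = 0.004032
  suspect item 3: 0.304 × 0.11 × 0.70 × 0.31 × 0.42 = 0.0030477
  suspect item 4: 0.081 × 0.60 × 0.19 × 0.87 × 0.33 = 0.0026511
Normalizing constant Z = 0.006836 + 0.004032 + 0.0030477 + 0.0026511 = 0.016567.
P(suspect item 2 | evidence) = 0.004032 / 0.016567 ≈ 0.243.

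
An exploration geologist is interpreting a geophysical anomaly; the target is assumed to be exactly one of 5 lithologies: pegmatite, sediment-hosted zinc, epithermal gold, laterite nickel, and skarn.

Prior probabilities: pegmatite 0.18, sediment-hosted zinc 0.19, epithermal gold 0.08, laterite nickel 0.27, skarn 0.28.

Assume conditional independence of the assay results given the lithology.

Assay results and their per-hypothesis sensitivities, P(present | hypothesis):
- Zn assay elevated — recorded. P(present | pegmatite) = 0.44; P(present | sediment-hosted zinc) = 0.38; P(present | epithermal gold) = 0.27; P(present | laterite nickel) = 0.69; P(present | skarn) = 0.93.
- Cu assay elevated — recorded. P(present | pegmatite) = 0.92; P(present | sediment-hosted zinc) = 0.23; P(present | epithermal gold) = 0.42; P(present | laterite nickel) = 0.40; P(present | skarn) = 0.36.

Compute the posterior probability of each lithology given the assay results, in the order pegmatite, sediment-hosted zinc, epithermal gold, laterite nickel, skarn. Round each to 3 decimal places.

0.273, 0.062, 0.034, 0.279, 0.351

By Bayes' rule with conditional independence, the unnormalized weight for each hypothesis is prior × ∏ likelihoods:
  pegmatite: 0.18 × 0.44 × 0.92 = 0.072864
  sediment-hosted zinc: 0.19 × 0.38 × 0.23 = 0.016606
  epithermal gold: 0.08 × 0.27 × 0.42 = 0.009072
  laterite nickel: 0.27 × 0.69 × 0.40 = 0.07452
  skarn: 0.28 × 0.93 × 0.36 = 0.093744
The unnormalized weights sum to 0.26681.
P(pegmatite | evidence) = 0.072864 / 0.26681 ≈ 0.273
P(sediment-hosted zinc | evidence) = 0.016606 / 0.26681 ≈ 0.062
P(epithermal gold | evidence) = 0.009072 / 0.26681 ≈ 0.034
P(laterite nickel | evidence) = 0.07452 / 0.26681 ≈ 0.279
P(skarn | evidence) = 0.093744 / 0.26681 ≈ 0.351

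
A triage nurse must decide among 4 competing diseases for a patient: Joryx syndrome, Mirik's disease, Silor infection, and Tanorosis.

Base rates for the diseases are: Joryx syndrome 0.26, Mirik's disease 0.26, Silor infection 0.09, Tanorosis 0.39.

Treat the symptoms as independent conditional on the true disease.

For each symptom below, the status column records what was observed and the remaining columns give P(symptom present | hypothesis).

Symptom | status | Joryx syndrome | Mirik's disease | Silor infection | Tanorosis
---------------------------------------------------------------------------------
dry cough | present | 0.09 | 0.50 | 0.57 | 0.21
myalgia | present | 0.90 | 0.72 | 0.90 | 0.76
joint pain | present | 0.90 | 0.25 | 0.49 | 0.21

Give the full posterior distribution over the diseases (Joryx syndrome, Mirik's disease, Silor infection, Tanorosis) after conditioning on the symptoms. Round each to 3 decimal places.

0.243, 0.300, 0.290, 0.167

By Bayes' rule with conditional independence, the unnormalized weight for each hypothesis is prior × ∏ likelihoods:
  Joryx syndrome: 0.26 × 0.09 × 0.90 × 0.90 = 0.018954
  Mirik's disease: 0.26 × 0.50 × 0.72 × 0.25 = 0.0234
  Silor infection: 0.09 × 0.57 × 0.90 × 0.49 = 0.022623
  Tanorosis: 0.39 × 0.21 × 0.76 × 0.21 = 0.013071
The unnormalized weights sum to 0.078049.
P(Joryx syndrome | evidence) = 0.018954 / 0.078049 ≈ 0.243
P(Mirik's disease | evidence) = 0.0234 / 0.078049 ≈ 0.300
P(Silor infection | evidence) = 0.022623 / 0.078049 ≈ 0.290
P(Tanorosis | evidence) = 0.013071 / 0.078049 ≈ 0.167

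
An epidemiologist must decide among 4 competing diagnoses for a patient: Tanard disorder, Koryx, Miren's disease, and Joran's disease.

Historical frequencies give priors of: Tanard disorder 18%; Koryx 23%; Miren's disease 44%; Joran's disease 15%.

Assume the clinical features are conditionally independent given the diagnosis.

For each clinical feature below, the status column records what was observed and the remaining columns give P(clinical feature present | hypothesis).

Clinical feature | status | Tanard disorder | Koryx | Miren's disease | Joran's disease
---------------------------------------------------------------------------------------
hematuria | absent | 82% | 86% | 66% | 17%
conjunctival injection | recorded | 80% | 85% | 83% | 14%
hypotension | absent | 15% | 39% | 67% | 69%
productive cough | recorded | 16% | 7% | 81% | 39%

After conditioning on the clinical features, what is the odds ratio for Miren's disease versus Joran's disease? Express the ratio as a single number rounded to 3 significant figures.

Posterior odds equal prior odds times the likelihood ratio; only the two competing hypotheses matter (using 1 − P(present | H) for each absent clinical feature).
  Miren's disease: 0.44 × (1 − 0.66) × 0.83 × (1 − 0.67) × 0.81 = 0.03319
  Joran's disease: 0.15 × (1 − 0.17) × 0.14 × (1 − 0.69) × 0.39 = 0.0021073
Odds(Miren's disease : Joran's disease) = 0.03319 / 0.0021073 ≈ 15.8.

15.8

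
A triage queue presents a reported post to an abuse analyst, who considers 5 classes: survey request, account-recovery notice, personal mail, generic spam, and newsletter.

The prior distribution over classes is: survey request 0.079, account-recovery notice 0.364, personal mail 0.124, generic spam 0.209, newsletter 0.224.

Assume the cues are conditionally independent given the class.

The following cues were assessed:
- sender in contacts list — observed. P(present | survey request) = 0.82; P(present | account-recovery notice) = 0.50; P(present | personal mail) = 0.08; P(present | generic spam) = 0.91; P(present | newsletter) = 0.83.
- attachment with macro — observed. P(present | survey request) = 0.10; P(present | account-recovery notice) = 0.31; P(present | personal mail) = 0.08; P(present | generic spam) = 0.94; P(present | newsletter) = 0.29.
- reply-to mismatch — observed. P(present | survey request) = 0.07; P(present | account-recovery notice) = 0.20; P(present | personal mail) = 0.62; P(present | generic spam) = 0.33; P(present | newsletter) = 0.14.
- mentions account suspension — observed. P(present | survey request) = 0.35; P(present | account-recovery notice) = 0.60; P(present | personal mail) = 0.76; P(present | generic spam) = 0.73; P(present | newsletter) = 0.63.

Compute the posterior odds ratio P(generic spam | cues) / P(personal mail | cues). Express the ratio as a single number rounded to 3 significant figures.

Posterior odds equal prior odds times the likelihood ratio; only the two competing hypotheses matter.
  generic spam: 0.209 × 0.91 × 0.94 × 0.33 × 0.73 = 0.043068
  personal mail: 0.124 × 0.08 × 0.08 × 0.62 × 0.76 = 0.00037394
Odds(generic spam : personal mail) = 0.043068 / 0.00037394 ≈ 115.

115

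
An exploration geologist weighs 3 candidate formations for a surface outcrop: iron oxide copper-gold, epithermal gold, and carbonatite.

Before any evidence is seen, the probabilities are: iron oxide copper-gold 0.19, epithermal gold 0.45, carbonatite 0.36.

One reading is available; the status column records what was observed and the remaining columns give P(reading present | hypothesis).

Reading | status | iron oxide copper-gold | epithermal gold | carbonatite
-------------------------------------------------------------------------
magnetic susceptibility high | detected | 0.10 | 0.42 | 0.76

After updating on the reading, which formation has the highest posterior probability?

carbonatite

Multiply each prior by the likelihood of the reading:
  iron oxide copper-gold: 0.19 × 0.10 = 0.019
  epithermal gold: 0.45 × 0.42 = 0.189
  carbonatite: 0.36 × 0.76 = 0.2736
The unnormalized weights sum to 0.4816.
P(iron oxide copper-gold | evidence) ≈ 0.019 / 0.4816 ≈ 0.039
P(epithermal gold | evidence) ≈ 0.189 / 0.4816 ≈ 0.392
P(carbonatite | evidence) ≈ 0.2736 / 0.4816 ≈ 0.568
The largest is 0.568, so carbonatite is most probable.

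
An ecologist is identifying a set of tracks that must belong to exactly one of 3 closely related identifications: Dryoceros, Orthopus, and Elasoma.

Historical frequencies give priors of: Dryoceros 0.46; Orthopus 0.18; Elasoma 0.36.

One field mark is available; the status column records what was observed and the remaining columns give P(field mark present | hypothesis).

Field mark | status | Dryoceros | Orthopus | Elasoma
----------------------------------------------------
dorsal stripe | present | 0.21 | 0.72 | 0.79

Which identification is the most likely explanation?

Elasoma

By Bayes' rule, the unnormalized weight for each hypothesis is prior × likelihood:
  Dryoceros: 0.46 × 0.21 = 0.0966
  Orthopus: 0.18 × 0.72 = 0.1296
  Elasoma: 0.36 × 0.79 = 0.2844
Normalizing constant Z = 0.0966 + 0.1296 + 0.2844 = 0.5106.
P(Dryoceros | evidence) ≈ 0.0966 / 0.5106 ≈ 0.189
P(Orthopus | evidence) ≈ 0.1296 / 0.5106 ≈ 0.254
P(Elasoma | evidence) ≈ 0.2844 / 0.5106 ≈ 0.557
The largest is 0.557, so Elasoma is most probable.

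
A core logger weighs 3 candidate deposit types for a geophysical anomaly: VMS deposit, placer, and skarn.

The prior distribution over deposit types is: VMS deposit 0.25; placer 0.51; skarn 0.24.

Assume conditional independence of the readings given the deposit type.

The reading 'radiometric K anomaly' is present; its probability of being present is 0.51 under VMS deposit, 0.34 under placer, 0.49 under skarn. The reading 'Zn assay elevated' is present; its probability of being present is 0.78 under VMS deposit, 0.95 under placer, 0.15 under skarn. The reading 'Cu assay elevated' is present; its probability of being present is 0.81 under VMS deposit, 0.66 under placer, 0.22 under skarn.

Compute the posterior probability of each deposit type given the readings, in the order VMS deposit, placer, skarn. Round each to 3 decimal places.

Multiply each prior by the joint likelihood of the reading pattern:
  VMS deposit: 0.25 × 0.51 × 0.78 × 0.81 = 0.080555
  placer: 0.51 × 0.34 × 0.95 × 0.66 = 0.10872
  skarn: 0.24 × 0.49 × 0.15 × 0.22 = 0.0038808
The unnormalized weights sum to 0.19316.
P(VMS deposit | evidence) = 0.080555 / 0.19316 ≈ 0.417
P(placer | evidence) = 0.10872 / 0.19316 ≈ 0.563
P(skarn | evidence) = 0.0038808 / 0.19316 ≈ 0.020

0.417, 0.563, 0.020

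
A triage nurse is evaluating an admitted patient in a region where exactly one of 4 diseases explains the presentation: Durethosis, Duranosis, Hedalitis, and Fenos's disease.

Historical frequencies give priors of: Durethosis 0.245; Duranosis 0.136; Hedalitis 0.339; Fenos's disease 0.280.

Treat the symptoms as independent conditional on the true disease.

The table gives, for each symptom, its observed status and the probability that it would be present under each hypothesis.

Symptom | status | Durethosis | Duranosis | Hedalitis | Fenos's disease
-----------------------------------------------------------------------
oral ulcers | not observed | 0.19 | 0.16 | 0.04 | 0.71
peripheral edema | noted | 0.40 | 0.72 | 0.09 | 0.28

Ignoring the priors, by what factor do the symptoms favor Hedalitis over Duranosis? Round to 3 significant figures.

Take the product of per-symptom likelihoods under each hypothesis (using 1 − P(present | H) for each absent symptom), then divide.
  Hedalitis: (1 − 0.04) × 0.09 = 0.0864
  Duranosis: (1 − 0.16) × 0.72 = 0.6048
Bayes factor = 0.0864 / 0.6048 ≈ 0.143

0.143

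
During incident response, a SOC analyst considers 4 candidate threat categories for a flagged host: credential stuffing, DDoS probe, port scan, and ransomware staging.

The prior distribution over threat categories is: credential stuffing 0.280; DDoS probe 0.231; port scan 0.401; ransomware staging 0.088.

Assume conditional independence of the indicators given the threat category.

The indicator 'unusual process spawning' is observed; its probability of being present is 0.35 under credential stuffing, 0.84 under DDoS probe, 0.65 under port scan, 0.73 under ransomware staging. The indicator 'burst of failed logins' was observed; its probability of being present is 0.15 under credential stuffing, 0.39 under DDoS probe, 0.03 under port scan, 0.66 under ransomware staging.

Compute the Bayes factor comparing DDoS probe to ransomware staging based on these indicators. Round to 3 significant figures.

0.680

Take the product of per-indicator likelihoods under each hypothesis, then divide.
  DDoS probe: 0.84 × 0.39 = 0.3276
  ransomware staging: 0.73 × 0.66 = 0.4818
Bayes factor = 0.3276 / 0.4818 ≈ 0.680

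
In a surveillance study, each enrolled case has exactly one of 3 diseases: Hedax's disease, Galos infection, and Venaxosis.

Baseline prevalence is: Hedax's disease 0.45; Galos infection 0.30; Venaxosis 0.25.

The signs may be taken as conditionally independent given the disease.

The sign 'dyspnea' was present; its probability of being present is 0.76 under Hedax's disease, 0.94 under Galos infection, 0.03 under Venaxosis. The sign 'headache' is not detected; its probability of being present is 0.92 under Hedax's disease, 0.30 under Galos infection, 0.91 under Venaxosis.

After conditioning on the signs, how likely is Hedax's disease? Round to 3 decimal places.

0.121

By Bayes' rule with conditional independence, the unnormalized weight for each hypothesis is prior × ∏ likelihoods (using 1 − P(present | H) for each absent sign):
  Hedax's disease: 0.45 × 0.76 × (1 − 0.92) = 0.02736
  Galos infection: 0.30 × 0.94 × (1 − 0.30) = 0.1974
  Venaxosis: 0.25 × 0.03 × (1 − 0.91) = 0.000675
Marginal likelihood of the evidence = 0.22543.
P(Hedax's disease | evidence) = 0.02736 / 0.22543 ≈ 0.121.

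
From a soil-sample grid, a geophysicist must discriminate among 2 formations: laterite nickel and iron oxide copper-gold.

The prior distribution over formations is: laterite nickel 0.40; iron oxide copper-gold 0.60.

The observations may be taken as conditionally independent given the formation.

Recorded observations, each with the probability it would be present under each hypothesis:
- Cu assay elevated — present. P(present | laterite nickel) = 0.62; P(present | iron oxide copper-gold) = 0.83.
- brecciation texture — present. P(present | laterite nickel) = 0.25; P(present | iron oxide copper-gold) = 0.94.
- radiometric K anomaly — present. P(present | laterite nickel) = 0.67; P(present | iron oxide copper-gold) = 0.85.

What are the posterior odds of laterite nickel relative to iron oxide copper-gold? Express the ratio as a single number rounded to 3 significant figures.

0.104

The normalizing constant cancels in an odds ratio, so compute prior × likelihood for the two hypotheses only:
  laterite nickel: 0.40 × 0.62 × 0.25 × 0.67 = 0.04154
  iron oxide copper-gold: 0.60 × 0.83 × 0.94 × 0.85 = 0.3979
Odds(laterite nickel : iron oxide copper-gold) = 0.04154 / 0.3979 ≈ 0.104.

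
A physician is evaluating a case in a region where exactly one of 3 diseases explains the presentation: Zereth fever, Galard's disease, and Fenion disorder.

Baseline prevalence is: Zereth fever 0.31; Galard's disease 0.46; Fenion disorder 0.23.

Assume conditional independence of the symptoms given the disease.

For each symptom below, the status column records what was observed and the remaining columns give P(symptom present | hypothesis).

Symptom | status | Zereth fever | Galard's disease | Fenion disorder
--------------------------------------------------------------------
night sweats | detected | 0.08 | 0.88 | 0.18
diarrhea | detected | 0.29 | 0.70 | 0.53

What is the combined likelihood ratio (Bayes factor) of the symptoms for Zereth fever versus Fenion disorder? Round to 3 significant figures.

The Bayes factor is the ratio of the joint likelihoods of the symptom pattern under the two hypotheses.
  Zereth fever: 0.08 × 0.29 = 0.0232
  Fenion disorder: 0.18 × 0.53 = 0.0954
Bayes factor = 0.0232 / 0.0954 ≈ 0.243

0.243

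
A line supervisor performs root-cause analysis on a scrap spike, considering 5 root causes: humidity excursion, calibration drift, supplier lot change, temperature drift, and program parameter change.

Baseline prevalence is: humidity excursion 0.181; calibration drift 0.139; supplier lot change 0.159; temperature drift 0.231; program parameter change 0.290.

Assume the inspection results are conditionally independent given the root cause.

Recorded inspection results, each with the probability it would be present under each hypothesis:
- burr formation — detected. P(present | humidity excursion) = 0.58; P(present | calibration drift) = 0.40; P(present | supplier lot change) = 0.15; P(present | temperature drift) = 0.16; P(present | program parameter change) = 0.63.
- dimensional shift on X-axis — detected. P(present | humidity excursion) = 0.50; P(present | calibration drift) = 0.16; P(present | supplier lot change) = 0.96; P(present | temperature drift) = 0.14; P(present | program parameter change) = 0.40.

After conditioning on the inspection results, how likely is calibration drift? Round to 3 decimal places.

For each hypothesis, the unnormalized posterior weight is prior × product of the inspection result likelihoods:
  humidity excursion: 0.181 × 0.58 × 0.50 = 0.05249
  calibration drift: 0.139 × 0.40 × 0.16 = 0.008896
  supplier lot change: 0.159 × 0.15 × 0.96 = 0.022896
  temperature drift: 0.231 × 0.16 × 0.14 = 0.0051744
  program parameter change: 0.290 × 0.63 × 0.40 = 0.07308
The unnormalized weights sum to 0.16254.
P(calibration drift | evidence) = 0.008896 / 0.16254 ≈ 0.055.

0.055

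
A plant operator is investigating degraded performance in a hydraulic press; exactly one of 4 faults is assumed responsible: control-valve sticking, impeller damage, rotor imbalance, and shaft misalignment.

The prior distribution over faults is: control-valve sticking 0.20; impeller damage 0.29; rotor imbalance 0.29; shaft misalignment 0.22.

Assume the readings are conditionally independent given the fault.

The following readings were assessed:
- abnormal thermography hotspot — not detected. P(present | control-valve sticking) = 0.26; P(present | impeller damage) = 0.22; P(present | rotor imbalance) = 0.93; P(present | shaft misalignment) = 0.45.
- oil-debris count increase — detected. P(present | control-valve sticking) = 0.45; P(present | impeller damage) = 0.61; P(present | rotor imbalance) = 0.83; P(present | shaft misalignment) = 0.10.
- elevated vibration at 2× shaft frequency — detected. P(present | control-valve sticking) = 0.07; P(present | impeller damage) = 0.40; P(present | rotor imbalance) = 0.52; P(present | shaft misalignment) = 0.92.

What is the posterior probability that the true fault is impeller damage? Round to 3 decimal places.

For each hypothesis, the unnormalized posterior weight is prior × product of the reading likelihoods (using 1 − P(present | H) for each absent reading):
  control-valve sticking: 0.20 × (1 − 0.26) × 0.45 × 0.07 = 0.004662
  impeller damage: 0.29 × (1 − 0.22) × 0.61 × 0.40 = 0.055193
  rotor imbalance: 0.29 × (1 − 0.93) × 0.83 × 0.52 = 0.0087615
  shaft misalignment: 0.22 × (1 − 0.45) × 0.10 × 0.92 = 0.011132
Marginal likelihood of the evidence = 0.079748.
P(impeller damage | evidence) = 0.055193 / 0.079748 ≈ 0.692.

0.692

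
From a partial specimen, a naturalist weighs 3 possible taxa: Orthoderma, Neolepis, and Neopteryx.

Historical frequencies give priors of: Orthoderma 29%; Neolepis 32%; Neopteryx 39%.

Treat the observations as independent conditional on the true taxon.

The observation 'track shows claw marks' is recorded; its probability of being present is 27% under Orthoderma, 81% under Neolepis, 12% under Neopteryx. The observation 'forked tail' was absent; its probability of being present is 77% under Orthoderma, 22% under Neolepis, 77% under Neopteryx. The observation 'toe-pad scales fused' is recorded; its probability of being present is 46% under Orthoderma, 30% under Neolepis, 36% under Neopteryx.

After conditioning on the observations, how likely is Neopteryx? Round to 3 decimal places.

0.053

By Bayes' rule with conditional independence, the unnormalized weight for each hypothesis is prior × ∏ likelihoods (using 1 − P(present | H) for each absent observation):
  Orthoderma: 0.29 × 0.27 × (1 − 0.77) × 0.46 = 0.0082841
  Neolepis: 0.32 × 0.81 × (1 − 0.22) × 0.30 = 0.060653
  Neopteryx: 0.39 × 0.12 × (1 − 0.77) × 0.36 = 0.003875
Marginal likelihood of the evidence = 0.072812.
P(Neopteryx | evidence) = 0.003875 / 0.072812 ≈ 0.053.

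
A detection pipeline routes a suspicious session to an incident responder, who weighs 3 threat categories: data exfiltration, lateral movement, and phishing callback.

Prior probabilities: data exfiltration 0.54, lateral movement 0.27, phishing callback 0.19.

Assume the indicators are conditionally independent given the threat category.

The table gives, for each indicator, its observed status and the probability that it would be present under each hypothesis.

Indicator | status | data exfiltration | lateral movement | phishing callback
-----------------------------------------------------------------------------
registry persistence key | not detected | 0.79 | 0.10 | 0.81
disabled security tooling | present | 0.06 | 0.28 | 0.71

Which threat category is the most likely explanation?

By Bayes' rule with conditional independence, the unnormalized weight for each hypothesis is prior × ∏ likelihoods (using 1 − P(present | H) for each absent indicator):
  data exfiltration: 0.54 × (1 − 0.79) × 0.06 = 0.006804
  lateral movement: 0.27 × (1 − 0.10) × 0.28 = 0.06804
  phishing callback: 0.19 × (1 − 0.81) × 0.71 = 0.025631
Marginal likelihood of the evidence = 0.10048.
P(data exfiltration | evidence) ≈ 0.006804 / 0.10048 ≈ 0.068
P(lateral movement | evidence) ≈ 0.06804 / 0.10048 ≈ 0.677
P(phishing callback | evidence) ≈ 0.025631 / 0.10048 ≈ 0.255
The largest is 0.677, so lateral movement is most probable.

lateral movement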